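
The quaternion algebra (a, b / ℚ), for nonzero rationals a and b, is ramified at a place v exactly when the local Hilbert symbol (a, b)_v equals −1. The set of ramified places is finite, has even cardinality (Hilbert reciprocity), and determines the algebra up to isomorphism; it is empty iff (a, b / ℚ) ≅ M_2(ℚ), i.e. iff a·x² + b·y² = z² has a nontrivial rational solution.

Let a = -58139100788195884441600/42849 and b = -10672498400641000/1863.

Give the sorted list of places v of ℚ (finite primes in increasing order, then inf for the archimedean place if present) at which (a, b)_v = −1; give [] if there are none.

Mod squares: a ≡ -154, b ≡ -230. Check v ∈ {∞, 2, 3, 5, 7, 11, 19, 23, 29}.
v=∞: -154 < 0 and -230 < 0  ⇒  (a,b)_∞ = -1.
v=29: a=29^0·(≡16), b=29^2·(≡14) mod 29; (16|29)=+1, (14|29)=-1; (−1)^{0·2·14}·(+1)^2·(-1)^0 = +1.
v=5: a=5^2·(≡4), b=5^3·(≡4) mod 5; (4|5)=+1, (4|5)=+1; (−1)^{2·3·2}·(+1)^3·(+1)^2 = +1.
v=11: a=11^7·(≡8), b=11^4·(≡9) mod 11; (8|11)=-1, (9|11)=+1; (−1)^{7·4·5}·(-1)^4·(+1)^7 = +1.
v=3: a=3^-4·(≡2), b=3^-4·(≡1) mod 3; (2|3)=-1, (1|3)=+1; (−1)^{-4·-4·1}·(-1)^-4·(+1)^-4 = +1.
v=23: a=23^-2·(≡7), b=23^-1·(≡2) mod 23; (7|23)=-1, (2|23)=+1; (−1)^{-2·-1·11}·(-1)^-1·(+1)^-2 = -1.
v=19: a=19^2·(≡17), b=19^2·(≡16) mod 19; (17|19)=+1, (16|19)=+1; (−1)^{2·2·9}·(+1)^2·(+1)^2 = +1.
v=7: a=7^9·(≡6), b=7^4·(≡2) mod 7; (6|7)=-1, (2|7)=+1; (−1)^{9·4·3}·(-1)^4·(+1)^9 = +1.
v=2: v_2(a)=13, v_2(b)=3; units ≡ 3, 5 (mod 8); ε·ε+αω+βω = 1·0+13·1+3·1 ≡ 0  ⇒  (a,b)_2 = +1.
Ram(-154, -230) = {23, ∞}; no ℚ_23-point on the conic.

[23, inf]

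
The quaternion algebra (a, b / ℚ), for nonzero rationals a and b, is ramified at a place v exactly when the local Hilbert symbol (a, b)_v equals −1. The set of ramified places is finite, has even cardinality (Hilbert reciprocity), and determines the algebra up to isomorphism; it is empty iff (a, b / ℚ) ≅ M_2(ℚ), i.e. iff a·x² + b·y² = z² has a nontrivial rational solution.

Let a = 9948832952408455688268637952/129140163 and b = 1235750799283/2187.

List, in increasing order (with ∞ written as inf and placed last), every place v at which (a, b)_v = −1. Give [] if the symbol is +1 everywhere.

[23, 29]

(a, b) ≡ (3741, 2001) mod (ℚ^×)²; places V = {2, 3, 7, 11, 13, 23, 29, 43, ∞}.
(a,b)_2: α=8, β=0; u≡5, v≡1 (mod 8); ε(u)ε(v)=0·0, αω(v)=8·0, βω(u)=0·1; sum ≡ 0  ⇒  +1.
(a,b)_11: α=4, u≡9; β=2, v≡7 (mod 11); (9|11)=+1, (7|11)=-1; sign (−1)^0·+1^2·-1^4 = +1.
(a,b)_7: α=2, u≡3; β=2, v≡6 (mod 7); (3|7)=-1, (6|7)=-1; sign (−1)^0·-1^2·-1^2 = +1.
(a,b)_23: α=2, u≡7; β=1, v≡1 (mod 23); (7|23)=-1, (1|23)=+1; sign (−1)^0·-1^1·+1^2 = -1.
(a,b)_43: α=5, u≡1; β=2, v≡31 (mod 43); (1|43)=+1, (31|43)=+1; sign (−1)^0·+1^2·+1^5 = +1.
(a,b)_13: α=4, u≡9; β=2, v≡4 (mod 13); (9|13)=+1, (4|13)=+1; sign (−1)^0·+1^2·+1^4 = +1.
(a,b)_3: α=-17, u≡2; β=-7, v≡1 (mod 3); (2|3)=-1, (1|3)=+1; sign (−1)^1·-1^-7·+1^-17 = +1.
(a,b)_∞: sgn(3741)=+, sgn(2001)=+, so +1.
(a,b)_29: α=3, u≡1; β=1, v≡19 (mod 29); (1|29)=+1, (19|29)=-1; sign (−1)^0·+1^1·-1^3 = -1.
Ram(3741, 2001) = {23, 29}; no ℚ_23-point on the conic.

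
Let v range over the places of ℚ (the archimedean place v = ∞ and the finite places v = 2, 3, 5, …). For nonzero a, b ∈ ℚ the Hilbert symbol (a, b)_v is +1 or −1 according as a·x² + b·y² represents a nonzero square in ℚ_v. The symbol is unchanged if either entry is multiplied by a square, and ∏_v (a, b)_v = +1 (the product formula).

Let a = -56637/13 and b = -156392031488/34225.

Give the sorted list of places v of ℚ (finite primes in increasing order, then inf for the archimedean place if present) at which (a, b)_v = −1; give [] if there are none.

(a, b) ≡ (-81809, -103037) mod (ℚ^×)²; places V = {2, 3, 5, 7, 11, 13, 17, 19, 29, 31, 37, ∞}.
(a,b)_11: α=0, u≡1; β=3, v≡5 (mod 11); (1|11)=+1, (5|11)=+1; sign (−1)^0·+1^3·+1^0 = +1.
(a,b)_13: α=-1, u≡4; β=0, v≡1 (mod 13); (4|13)=+1, (1|13)=+1; sign (−1)^0·+1^0·+1^-1 = +1.
(a,b)_17: α=0, u≡11; β=1, v≡9 (mod 17); (11|17)=-1, (9|17)=+1; sign (−1)^0·-1^1·+1^0 = -1.
(a,b)_∞: sgn(-81809)=−, sgn(-103037)=−, so -1.
(a,b)_3: α=2, u≡1; β=0, v≡1 (mod 3); (1|3)=+1, (1|3)=+1; sign (−1)^0·+1^0·+1^2 = +1.
(a,b)_2: α=0, β=8; u≡7, v≡3 (mod 8); ε(u)ε(v)=1·1, αω(v)=0·1, βω(u)=8·0; sum ≡ 1  ⇒  -1.
(a,b)_5: α=0, u≡1; β=-2, v≡3 (mod 5); (1|5)=+1, (3|5)=-1; sign (−1)^0·+1^-2·-1^0 = +1.
(a,b)_19: α=0, u≡6; β=1, v≡7 (mod 19); (6|19)=+1, (7|19)=+1; sign (−1)^0·+1^1·+1^0 = +1.
(a,b)_31: α=1, u≡24; β=0, v≡14 (mod 31); (24|31)=-1, (14|31)=+1; sign (−1)^0·-1^0·+1^1 = +1.
(a,b)_37: α=0, u≡15; β=-2, v≡18 (mod 37); (15|37)=-1, (18|37)=-1; sign (−1)^0·-1^-2·-1^0 = +1.
(a,b)_29: α=1, u≡26; β=1, v≡21 (mod 29); (26|29)=-1, (21|29)=-1; sign (−1)^0·-1^1·-1^1 = +1.
(a,b)_7: α=1, u≡6; β=2, v≡5 (mod 7); (6|7)=-1, (5|7)=-1; sign (−1)^0·-1^2·-1^1 = -1.
|Ram(-81809, -103037)| = 4, even; anisotropic at {2, 7, 17, ∞}.

[2, 7, 17, inf]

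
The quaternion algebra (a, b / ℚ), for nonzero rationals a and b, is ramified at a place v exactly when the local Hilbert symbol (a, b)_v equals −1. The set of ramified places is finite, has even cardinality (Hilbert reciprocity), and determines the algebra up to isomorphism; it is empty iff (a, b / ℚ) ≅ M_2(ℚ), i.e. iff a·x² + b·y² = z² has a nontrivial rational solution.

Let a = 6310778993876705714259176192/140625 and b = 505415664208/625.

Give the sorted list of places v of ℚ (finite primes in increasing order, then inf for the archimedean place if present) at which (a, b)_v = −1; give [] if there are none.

(a, b) ≡ (7163, 3814573) mod (ℚ^×)²; places V = {2, 3, 5, 7, 13, 19, 23, 29, 43, ∞}.
(a,b)_3: α=-2, u≡2; β=0, v≡1 (mod 3); (2|3)=-1, (1|3)=+1; sign (−1)^0·-1^0·+1^-2 = +1.
(a,b)_7: α=4, u≡1; β=3, v≡3 (mod 7); (1|7)=+1, (3|7)=-1; sign (−1)^0·+1^3·-1^4 = +1.
(a,b)_2: α=8, β=4; u≡3, v≡5 (mod 8); ε(u)ε(v)=1·0, αω(v)=8·1, βω(u)=4·1; sum ≡ 0  ⇒  +1.
(a,b)_29: α=3, u≡17; β=1, v≡4 (mod 29); (17|29)=-1, (4|29)=+1; sign (−1)^0·-1^1·+1^3 = -1.
(a,b)_19: α=3, u≡6; β=1, v≡8 (mod 19); (6|19)=+1, (8|19)=-1; sign (−1)^1·+1^1·-1^3 = +1.
(a,b)_23: α=2, u≡7; β=1, v≡15 (mod 23); (7|23)=-1, (15|23)=-1; sign (−1)^0·-1^1·-1^2 = -1.
(a,b)_5: α=-6, u≡3; β=-4, v≡3 (mod 5); (3|5)=-1, (3|5)=-1; sign (−1)^0·-1^-4·-1^-6 = +1.
(a,b)_13: α=7, u≡6; β=2, v≡10 (mod 13); (6|13)=-1, (10|13)=+1; sign (−1)^0·-1^2·+1^7 = +1.
(a,b)_∞: sgn(7163)=+, sgn(3814573)=+, so +1.
(a,b)_43: α=2, u≡10; β=1, v≡3 (mod 43); (10|43)=+1, (3|43)=-1; sign (−1)^0·+1^1·-1^2 = +1.
Ram(7163, 3814573) = {23, 29}; no ℚ_23-point on the conic.

[23, 29]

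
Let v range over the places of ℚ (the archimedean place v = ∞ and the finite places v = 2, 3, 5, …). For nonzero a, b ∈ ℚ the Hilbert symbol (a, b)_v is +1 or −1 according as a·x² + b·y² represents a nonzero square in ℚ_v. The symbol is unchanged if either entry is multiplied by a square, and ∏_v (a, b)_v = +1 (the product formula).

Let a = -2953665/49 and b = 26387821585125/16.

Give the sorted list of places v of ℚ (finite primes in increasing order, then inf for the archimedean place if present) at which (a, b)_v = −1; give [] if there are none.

Mod squares: a ≡ -36465, b ≡ 5. Check v ∈ {∞, 2, 3, 5, 7, 11, 13, 17}.
v=17: a=17^1·(≡11), b=17^2·(≡14) mod 17; (11|17)=-1, (14|17)=-1; (−1)^{1·2·8}·(-1)^2·(-1)^1 = -1.
v=2: v_2(a)=0, v_2(b)=-4; units ≡ 7, 5 (mod 8); ε·ε+αω+βω = 1·0+0·1+-4·0 ≡ 0  ⇒  (a,b)_2 = +1.
v=∞: -36465 < 0 and 5 > 0  ⇒  (a,b)_∞ = +1.
v=13: a=13^1·(≡10), b=13^2·(≡8) mod 13; (10|13)=+1, (8|13)=-1; (−1)^{1·2·6}·(+1)^2·(-1)^1 = -1.
v=3: a=3^5·(≡1), b=3^6·(≡2) mod 3; (1|3)=+1, (2|3)=-1; (−1)^{5·6·1}·(+1)^6·(-1)^5 = -1.
v=11: a=11^1·(≡10), b=11^2·(≡1) mod 11; (10|11)=-1, (1|11)=+1; (−1)^{1·2·5}·(-1)^2·(+1)^1 = +1.
v=5: a=5^1·(≡3), b=5^3·(≡1) mod 5; (3|5)=-1, (1|5)=+1; (−1)^{1·3·2}·(-1)^3·(+1)^1 = -1.
v=7: a=7^-2·(≡6), b=7^2·(≡5) mod 7; (6|7)=-1, (5|7)=-1; (−1)^{-2·2·3}·(-1)^2·(-1)^-2 = +1.
(-36465, 5 / ℚ) ramifies at {3, 5, 13, 17}: a division algebra.

[3, 5, 13, 17]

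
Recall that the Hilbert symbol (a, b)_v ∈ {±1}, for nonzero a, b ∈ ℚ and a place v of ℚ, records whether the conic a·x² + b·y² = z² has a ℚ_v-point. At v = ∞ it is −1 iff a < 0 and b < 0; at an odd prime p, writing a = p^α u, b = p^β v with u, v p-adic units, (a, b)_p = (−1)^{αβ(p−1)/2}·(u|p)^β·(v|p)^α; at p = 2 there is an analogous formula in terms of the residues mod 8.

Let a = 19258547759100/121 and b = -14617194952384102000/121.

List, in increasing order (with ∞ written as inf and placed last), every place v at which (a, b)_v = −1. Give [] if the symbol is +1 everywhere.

Mod squares: a ≡ 31, b ≡ -313255. Check v ∈ {∞, 2, 3, 5, 11, 13, 31, 43, 47}.
v=13: a=13^2·(≡5), b=13^4·(≡7) mod 13; (5|13)=-1, (7|13)=-1; (−1)^{2·4·6}·(-1)^4·(-1)^2 = +1.
v=31: a=31^1·(≡18), b=31^1·(≡19) mod 31; (18|31)=+1, (19|31)=+1; (−1)^{1·1·15}·(+1)^1·(+1)^1 = -1.
v=43: a=43^2·(≡1), b=43^3·(≡41) mod 43; (1|43)=+1, (41|43)=+1; (−1)^{2·3·21}·(+1)^3·(+1)^2 = +1.
v=2: v_2(a)=2, v_2(b)=4; units ≡ 7, 1 (mod 8); ε·ε+αω+βω = 1·0+2·0+4·0 ≡ 0  ⇒  (a,b)_2 = +1.
v=11: a=11^-2·(≡1), b=11^-2·(≡1) mod 11; (1|11)=+1, (1|11)=+1; (−1)^{-2·-2·5}·(+1)^-2·(+1)^-2 = +1.
v=5: a=5^2·(≡4), b=5^3·(≡4) mod 5; (4|5)=+1, (4|5)=+1; (−1)^{2·3·2}·(+1)^3·(+1)^2 = +1.
v=∞: 31 > 0 and -313255 < 0  ⇒  (a,b)_∞ = +1.
v=47: a=47^2·(≡46), b=47^3·(≡7) mod 47; (46|47)=-1, (7|47)=+1; (−1)^{2·3·23}·(-1)^3·(+1)^2 = -1.
v=3: a=3^2·(≡1), b=3^0·(≡2) mod 3; (1|3)=+1, (2|3)=-1; (−1)^{2·0·1}·(+1)^0·(-1)^2 = +1.
Ram(31, -313255) = {31, 47}; no ℚ_31-point on the conic.

[31, 47]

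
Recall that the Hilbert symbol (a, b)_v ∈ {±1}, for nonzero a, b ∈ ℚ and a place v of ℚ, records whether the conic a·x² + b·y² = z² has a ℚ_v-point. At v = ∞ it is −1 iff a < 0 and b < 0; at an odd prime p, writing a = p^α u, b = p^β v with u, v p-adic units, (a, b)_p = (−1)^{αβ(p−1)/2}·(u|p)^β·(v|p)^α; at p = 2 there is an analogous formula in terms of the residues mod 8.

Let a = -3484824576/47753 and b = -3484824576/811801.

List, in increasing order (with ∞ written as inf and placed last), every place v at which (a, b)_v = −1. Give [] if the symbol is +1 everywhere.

[2, 37, 43, inf]

(a, b) ≡ (-57853533, -3403149) mod (ℚ^×)²; places V = {2, 3, 17, 23, 31, 37, 43, 53, ∞}.
(a,b)_53: α=-2, u≡34; β=-2, v≡2 (mod 53); (34|53)=-1, (2|53)=-1; sign (−1)^0·-1^-2·-1^-2 = +1.
(a,b)_∞: sgn(-57853533)=−, sgn(-3403149)=−, so -1.
(a,b)_43: α=1, u≡8; β=1, v≡3 (mod 43); (8|43)=-1, (3|43)=-1; sign (−1)^1·-1^1·-1^1 = -1.
(a,b)_31: α=1, u≡28; β=1, v≡29 (mod 31); (28|31)=+1, (29|31)=-1; sign (−1)^1·+1^1·-1^1 = +1.
(a,b)_23: α=1, u≡18; β=1, v≡20 (mod 23); (18|23)=+1, (20|23)=-1; sign (−1)^1·+1^1·-1^1 = +1.
(a,b)_2: α=10, β=10; u≡3, v≡3 (mod 8); ε(u)ε(v)=1·1, αω(v)=10·1, βω(u)=10·1; sum ≡ 1  ⇒  -1.
(a,b)_3: α=1, u≡2; β=1, v≡1 (mod 3); (2|3)=-1, (1|3)=+1; sign (−1)^1·-1^1·+1^1 = +1.
(a,b)_37: α=1, u≡36; β=1, v≡13 (mod 37); (36|37)=+1, (13|37)=-1; sign (−1)^0·+1^1·-1^1 = -1.
(a,b)_17: α=-1, u≡13; β=-2, v≡13 (mod 17); (13|17)=+1, (13|17)=+1; sign (−1)^0·+1^-2·+1^-1 = +1.
Ram(-57853533, -3403149) = {2, 37, 43, ∞}; no ℚ_2-point on the conic.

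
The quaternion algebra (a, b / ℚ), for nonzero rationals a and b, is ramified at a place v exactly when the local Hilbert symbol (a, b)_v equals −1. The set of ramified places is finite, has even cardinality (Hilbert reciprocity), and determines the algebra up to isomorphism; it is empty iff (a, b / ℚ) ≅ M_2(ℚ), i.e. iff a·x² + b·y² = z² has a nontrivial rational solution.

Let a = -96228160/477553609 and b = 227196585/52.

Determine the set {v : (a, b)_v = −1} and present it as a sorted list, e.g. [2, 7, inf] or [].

[5, 13, 19, 29]

(a, b) ≡ (-85, 6697405) mod (ℚ^×)²; places V = {2, 3, 5, 7, 11, 13, 17, 19, 29, 41, ∞}.
(a,b)_7: α=2, u≡3; β=2, v≡4 (mod 7); (3|7)=-1, (4|7)=+1; sign (−1)^0·-1^2·+1^2 = +1.
(a,b)_29: α=0, u≡14; β=1, v≡12 (mod 29); (14|29)=-1, (12|29)=-1; sign (−1)^0·-1^1·-1^0 = -1.
(a,b)_19: α=2, u≡18; β=1, v≡6 (mod 19); (18|19)=-1, (6|19)=+1; sign (−1)^0·-1^1·+1^2 = -1.
(a,b)_11: α=0, u≡1; β=1, v≡1 (mod 11); (1|11)=+1, (1|11)=+1; sign (−1)^0·+1^1·+1^0 = +1.
(a,b)_13: α=-2, u≡8; β=-1, v≡11 (mod 13); (8|13)=-1, (11|13)=-1; sign (−1)^0·-1^-1·-1^-2 = -1.
(a,b)_3: α=0, u≡2; β=2, v≡1 (mod 3); (2|3)=-1, (1|3)=+1; sign (−1)^0·-1^2·+1^0 = +1.
(a,b)_17: α=1, u≡6; β=1, v≡6 (mod 17); (6|17)=-1, (6|17)=-1; sign (−1)^0·-1^1·-1^1 = +1.
(a,b)_2: α=6, β=-2; u≡3, v≡5 (mod 8); ε(u)ε(v)=1·0, αω(v)=6·1, βω(u)=-2·1; sum ≡ 0  ⇒  +1.
(a,b)_∞: sgn(-85)=−, sgn(6697405)=+, so +1.
(a,b)_5: α=1, u≡2; β=1, v≡1 (mod 5); (2|5)=-1, (1|5)=+1; sign (−1)^0·-1^1·+1^1 = -1.
(a,b)_41: α=-4, u≡14; β=0, v≡34 (mod 41); (14|41)=-1, (34|41)=-1; sign (−1)^0·-1^0·-1^-4 = +1.
(-85, 6697405 / ℚ) ramifies at {5, 13, 19, 29}: a division algebra.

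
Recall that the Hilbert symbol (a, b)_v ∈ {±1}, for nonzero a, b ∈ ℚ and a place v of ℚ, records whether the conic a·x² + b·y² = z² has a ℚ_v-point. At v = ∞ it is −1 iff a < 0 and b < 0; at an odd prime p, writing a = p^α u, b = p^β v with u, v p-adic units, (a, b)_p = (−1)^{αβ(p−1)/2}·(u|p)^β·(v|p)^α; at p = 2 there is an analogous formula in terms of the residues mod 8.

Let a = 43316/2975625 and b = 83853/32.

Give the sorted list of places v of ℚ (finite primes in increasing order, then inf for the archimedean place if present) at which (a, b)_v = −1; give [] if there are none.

(a, b) ≡ (221, 154) mod (ℚ^×)²; places V = {2, 3, 5, 7, 11, 13, 17, 23, ∞}.
(a,b)_5: α=-4, u≡1; β=0, v≡4 (mod 5); (1|5)=+1, (4|5)=+1; sign (−1)^0·+1^0·+1^-4 = +1.
(a,b)_13: α=1, u≡10; β=0, v≡7 (mod 13); (10|13)=+1, (7|13)=-1; sign (−1)^0·+1^0·-1^1 = -1.
(a,b)_11: α=0, u≡5; β=3, v≡3 (mod 11); (5|11)=+1, (3|11)=+1; sign (−1)^0·+1^3·+1^0 = +1.
(a,b)_3: α=-2, u≡2; β=2, v≡1 (mod 3); (2|3)=-1, (1|3)=+1; sign (−1)^0·-1^2·+1^-2 = +1.
(a,b)_2: α=2, β=-5; u≡5, v≡5 (mod 8); ε(u)ε(v)=0·0, αω(v)=2·1, βω(u)=-5·1; sum ≡ 1  ⇒  -1.
(a,b)_23: α=-2, u≡20; β=0, v≡2 (mod 23); (20|23)=-1, (2|23)=+1; sign (−1)^0·-1^0·+1^-2 = +1.
(a,b)_∞: sgn(221)=+, sgn(154)=+, so +1.
(a,b)_7: α=2, u≡1; β=1, v≡4 (mod 7); (1|7)=+1, (4|7)=+1; sign (−1)^0·+1^1·+1^2 = +1.
(a,b)_17: α=1, u≡9; β=0, v≡4 (mod 17); (9|17)=+1, (4|17)=+1; sign (−1)^0·+1^0·+1^1 = +1.
Ram(221, 154) = {2, 13}; no ℚ_2-point on the conic.

[2, 13]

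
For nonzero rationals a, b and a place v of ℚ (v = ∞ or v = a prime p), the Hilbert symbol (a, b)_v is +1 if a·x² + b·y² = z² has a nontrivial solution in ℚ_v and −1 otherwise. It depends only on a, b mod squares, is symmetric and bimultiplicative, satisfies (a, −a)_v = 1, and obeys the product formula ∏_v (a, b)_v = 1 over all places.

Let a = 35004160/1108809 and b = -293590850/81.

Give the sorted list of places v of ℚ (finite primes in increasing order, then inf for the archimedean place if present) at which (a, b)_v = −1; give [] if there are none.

(a, b) ≡ (136735, -239666) mod (ℚ^×)²; places V = {2, 3, 5, 7, 13, 17, 19, 23, 29, 41, 53, ∞}.
(a,b)_7: α=0, u≡1; β=3, v≡6 (mod 7); (1|7)=+1, (6|7)=-1; sign (−1)^0·+1^3·-1^0 = +1.
(a,b)_3: α=-8, u≡1; β=-4, v≡1 (mod 3); (1|3)=+1, (1|3)=+1; sign (−1)^0·+1^-4·+1^-8 = +1.
(a,b)_23: α=1, u≡5; β=0, v≡20 (mod 23); (5|23)=-1, (20|23)=-1; sign (−1)^0·-1^0·-1^1 = -1.
(a,b)_13: α=-2, u≡1; β=0, v≡2 (mod 13); (1|13)=+1, (2|13)=-1; sign (−1)^0·+1^0·-1^-2 = +1.
(a,b)_5: α=1, u≡3; β=2, v≡1 (mod 5); (3|5)=-1, (1|5)=+1; sign (−1)^0·-1^2·+1^1 = +1.
(a,b)_41: α=1, u≡28; β=0, v≡18 (mod 41); (28|41)=-1, (18|41)=+1; sign (−1)^0·-1^0·+1^1 = +1.
(a,b)_∞: sgn(136735)=+, sgn(-239666)=−, so +1.
(a,b)_29: α=1, u≡19; β=0, v≡2 (mod 29); (19|29)=-1, (2|29)=-1; sign (−1)^0·-1^0·-1^1 = -1.
(a,b)_2: α=8, β=1; u≡7, v≡7 (mod 8); ε(u)ε(v)=1·1, αω(v)=8·0, βω(u)=1·0; sum ≡ 1  ⇒  -1.
(a,b)_17: α=0, u≡4; β=1, v≡14 (mod 17); (4|17)=+1, (14|17)=-1; sign (−1)^0·+1^1·-1^0 = +1.
(a,b)_19: α=0, u≡6; β=1, v≡15 (mod 19); (6|19)=+1, (15|19)=-1; sign (−1)^0·+1^1·-1^0 = +1.
(a,b)_53: α=0, u≡2; β=1, v≡38 (mod 53); (2|53)=-1, (38|53)=+1; sign (−1)^0·-1^1·+1^0 = -1.
(136735, -239666 / ℚ) ramifies at {2, 23, 29, 53}: a division algebra.

[2, 23, 29, 53]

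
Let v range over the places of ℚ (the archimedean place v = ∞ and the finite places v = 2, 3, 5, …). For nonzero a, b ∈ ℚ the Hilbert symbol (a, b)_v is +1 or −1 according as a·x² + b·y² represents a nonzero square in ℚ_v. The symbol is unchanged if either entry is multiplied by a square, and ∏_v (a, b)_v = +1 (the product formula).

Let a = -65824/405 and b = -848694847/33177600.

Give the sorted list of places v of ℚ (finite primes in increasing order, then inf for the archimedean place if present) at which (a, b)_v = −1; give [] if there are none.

Mod squares: a ≡ -170, b ≡ -7. Check v ∈ {∞, 2, 3, 5, 7, 11, 13, 17}.
v=17: a=17^1·(≡10), b=17^0·(≡7) mod 17; (10|17)=-1, (7|17)=-1; (−1)^{1·0·8}·(-1)^0·(-1)^1 = -1.
v=∞: -170 < 0 and -7 < 0  ⇒  (a,b)_∞ = -1.
v=5: a=5^-1·(≡1), b=5^-2·(≡2) mod 5; (1|5)=+1, (2|5)=-1; (−1)^{-1·-2·2}·(+1)^-2·(-1)^-1 = -1.
v=13: a=13^0·(≡4), b=13^2·(≡11) mod 13; (4|13)=+1, (11|13)=-1; (−1)^{0·2·6}·(+1)^2·(-1)^0 = +1.
v=3: a=3^-4·(≡1), b=3^-4·(≡2) mod 3; (1|3)=+1, (2|3)=-1; (−1)^{-4·-4·1}·(+1)^-4·(-1)^-4 = +1.
v=7: a=7^0·(≡3), b=7^3·(≡3) mod 7; (3|7)=-1, (3|7)=-1; (−1)^{0·3·3}·(-1)^3·(-1)^0 = -1.
v=2: v_2(a)=5, v_2(b)=-14; units ≡ 3, 1 (mod 8); ε·ε+αω+βω = 1·0+5·0+-14·1 ≡ 0  ⇒  (a,b)_2 = +1.
v=11: a=11^2·(≡8), b=11^4·(≡5) mod 11; (8|11)=-1, (5|11)=+1; (−1)^{2·4·5}·(-1)^4·(+1)^2 = +1.
|Ram(-170, -7)| = 4, even; anisotropic at {5, 7, 17, ∞}.

[5, 7, 17, inf]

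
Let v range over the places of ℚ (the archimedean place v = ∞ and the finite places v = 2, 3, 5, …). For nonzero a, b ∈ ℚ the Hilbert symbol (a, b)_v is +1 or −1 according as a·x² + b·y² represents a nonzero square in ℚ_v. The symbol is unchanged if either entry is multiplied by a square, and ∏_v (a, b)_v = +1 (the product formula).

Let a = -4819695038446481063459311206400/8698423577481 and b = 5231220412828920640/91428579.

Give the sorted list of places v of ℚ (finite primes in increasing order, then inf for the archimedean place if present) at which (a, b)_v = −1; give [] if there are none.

Mod squares: a ≡ -18241, b ≡ 20735. Check v ∈ {∞, 2, 3, 5, 7, 11, 13, 17, 19, 29, 31, 37}.
v=3: a=3^-4·(≡2), b=3^-2·(≡2) mod 3; (2|3)=-1, (2|3)=-1; (−1)^{-4·-2·1}·(-1)^-2·(-1)^-4 = +1.
v=∞: -18241 < 0 and 20735 > 0  ⇒  (a,b)_∞ = +1.
v=11: a=11^-2·(≡6), b=11^-1·(≡9) mod 11; (6|11)=-1, (9|11)=+1; (−1)^{-2·-1·5}·(-1)^-1·(+1)^-2 = -1.
v=13: a=13^0·(≡6), b=13^1·(≡4) mod 13; (6|13)=-1, (4|13)=+1; (−1)^{0·1·6}·(-1)^1·(+1)^0 = -1.
v=17: a=17^3·(≡4), b=17^2·(≡3) mod 17; (4|17)=+1, (3|17)=-1; (−1)^{3·2·8}·(+1)^2·(-1)^3 = -1.
v=2: v_2(a)=14, v_2(b)=6; units ≡ 7, 7 (mod 8); ε·ε+αω+βω = 1·1+14·0+6·0 ≡ 1  ⇒  (a,b)_2 = -1.
v=37: a=37^3·(≡34), b=37^2·(≡22) mod 37; (34|37)=+1, (22|37)=-1; (−1)^{3·2·18}·(+1)^2·(-1)^3 = -1.
v=29: a=29^5·(≡6), b=29^3·(≡12) mod 29; (6|29)=+1, (12|29)=-1; (−1)^{5·3·14}·(+1)^3·(-1)^5 = -1.
v=19: a=19^6·(≡14), b=19^4·(≡1) mod 19; (14|19)=-1, (1|19)=+1; (−1)^{6·4·9}·(-1)^4·(+1)^6 = +1.
v=31: a=31^-6·(≡14), b=31^-4·(≡22) mod 31; (14|31)=+1, (22|31)=-1; (−1)^{-6·-4·15}·(+1)^-4·(-1)^-6 = +1.
v=5: a=5^2·(≡4), b=5^1·(≡2) mod 5; (4|5)=+1, (2|5)=-1; (−1)^{2·1·2}·(+1)^1·(-1)^2 = +1.
v=7: a=7^2·(≡2), b=7^0·(≡1) mod 7; (2|7)=+1, (1|7)=+1; (−1)^{2·0·3}·(+1)^0·(+1)^2 = +1.
|Ram(-18241, 20735)| = 6, even; anisotropic at {2, 11, 13, 17, 29, 37}.

[2, 11, 13, 17, 29, 37]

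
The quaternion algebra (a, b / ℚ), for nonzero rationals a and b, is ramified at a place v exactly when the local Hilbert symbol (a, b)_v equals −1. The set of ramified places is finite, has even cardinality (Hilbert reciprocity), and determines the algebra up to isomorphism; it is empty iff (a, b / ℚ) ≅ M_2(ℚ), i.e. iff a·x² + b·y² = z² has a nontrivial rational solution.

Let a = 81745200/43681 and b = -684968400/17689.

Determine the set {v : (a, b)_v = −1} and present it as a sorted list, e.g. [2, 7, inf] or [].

[2, 29]

Mod squares: a ≡ 3, b ≡ -29. Check v ∈ {∞, 2, 3, 5, 7, 11, 19, 29}.
v=29: a=29^2·(≡3), b=29^1·(≡28) mod 29; (3|29)=-1, (28|29)=+1; (−1)^{2·1·14}·(-1)^1·(+1)^2 = -1.
v=∞: 3 > 0 and -29 < 0  ⇒  (a,b)_∞ = +1.
v=19: a=19^-2·(≡8), b=19^-2·(≡1) mod 19; (8|19)=-1, (1|19)=+1; (−1)^{-2·-2·9}·(-1)^-2·(+1)^-2 = +1.
v=5: a=5^2·(≡3), b=5^2·(≡1) mod 5; (3|5)=-1, (1|5)=+1; (−1)^{2·2·2}·(-1)^2·(+1)^2 = +1.
v=11: a=11^-2·(≡1), b=11^0·(≡5) mod 11; (1|11)=+1, (5|11)=+1; (−1)^{-2·0·5}·(+1)^0·(+1)^-2 = +1.
v=3: a=3^5·(≡1), b=3^10·(≡1) mod 3; (1|3)=+1, (1|3)=+1; (−1)^{5·10·1}·(+1)^10·(+1)^5 = +1.
v=2: v_2(a)=4, v_2(b)=4; units ≡ 3, 3 (mod 8); ε·ε+αω+βω = 1·1+4·1+4·1 ≡ 1  ⇒  (a,b)_2 = -1.
v=7: a=7^0·(≡5), b=7^-2·(≡6) mod 7; (5|7)=-1, (6|7)=-1; (−1)^{0·-2·3}·(-1)^-2·(-1)^0 = +1.
(3, -29 / ℚ) ramifies at {2, 29}: a division algebra.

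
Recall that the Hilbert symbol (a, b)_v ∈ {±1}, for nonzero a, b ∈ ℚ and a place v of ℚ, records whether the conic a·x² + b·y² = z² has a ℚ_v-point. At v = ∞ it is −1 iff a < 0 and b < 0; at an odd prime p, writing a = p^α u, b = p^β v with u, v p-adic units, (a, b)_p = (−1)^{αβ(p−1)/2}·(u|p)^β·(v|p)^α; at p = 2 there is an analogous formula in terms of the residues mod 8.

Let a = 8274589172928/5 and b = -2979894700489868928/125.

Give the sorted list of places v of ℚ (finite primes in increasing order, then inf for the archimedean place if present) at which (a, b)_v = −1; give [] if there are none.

[2, 19]

Mod squares: a ≡ 1615, b ≡ -2210. Check v ∈ {∞, 2, 3, 5, 13, 17, 19}.
v=2: v_2(a)=6, v_2(b)=7; units ≡ 7, 7 (mod 8); ε·ε+αω+βω = 1·1+6·0+7·0 ≡ 1  ⇒  (a,b)_2 = -1.
v=∞: 1615 > 0 and -2210 < 0  ⇒  (a,b)_∞ = +1.
v=13: a=13^2·(≡10), b=13^3·(≡3) mod 13; (10|13)=+1, (3|13)=+1; (−1)^{2·3·6}·(+1)^3·(+1)^2 = +1.
v=17: a=17^1·(≡14), b=17^1·(≡12) mod 17; (14|17)=-1, (12|17)=-1; (−1)^{1·1·8}·(-1)^1·(-1)^1 = +1.
v=5: a=5^-1·(≡3), b=5^-3·(≡2) mod 5; (3|5)=-1, (2|5)=-1; (−1)^{-1·-3·2}·(-1)^-3·(-1)^-1 = +1.
v=3: a=3^8·(≡1), b=3^14·(≡1) mod 3; (1|3)=+1, (1|3)=+1; (−1)^{8·14·1}·(+1)^14·(+1)^8 = +1.
v=19: a=19^3·(≡7), b=19^4·(≡3) mod 19; (7|19)=+1, (3|19)=-1; (−1)^{3·4·9}·(+1)^4·(-1)^3 = -1.
Ram(1615, -2210) = {2, 19}; no ℚ_2-point on the conic.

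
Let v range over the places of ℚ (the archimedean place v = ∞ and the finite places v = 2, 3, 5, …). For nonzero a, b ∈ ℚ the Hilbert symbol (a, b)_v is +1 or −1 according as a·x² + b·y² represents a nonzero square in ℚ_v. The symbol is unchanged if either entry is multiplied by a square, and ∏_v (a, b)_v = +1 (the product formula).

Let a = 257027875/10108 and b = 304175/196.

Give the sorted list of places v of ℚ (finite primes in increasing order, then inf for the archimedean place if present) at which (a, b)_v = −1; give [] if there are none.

(a, b) ≡ (805, 23) mod (ℚ^×)²; places V = {2, 5, 7, 13, 19, 23, ∞}.
(a,b)_13: α=2, u≡10; β=0, v≡1 (mod 13); (10|13)=+1, (1|13)=+1; sign (−1)^0·+1^0·+1^2 = +1.
(a,b)_23: α=3, u≡1; β=3, v≡4 (mod 23); (1|23)=+1, (4|23)=+1; sign (−1)^1·+1^3·+1^3 = -1.
(a,b)_2: α=-2, β=-2; u≡5, v≡7 (mod 8); ε(u)ε(v)=0·1, αω(v)=-2·0, βω(u)=-2·1; sum ≡ 0  ⇒  +1.
(a,b)_19: α=-2, u≡4; β=0, v≡7 (mod 19); (4|19)=+1, (7|19)=+1; sign (−1)^0·+1^0·+1^-2 = +1.
(a,b)_7: α=-1, u≡3; β=-2, v≡1 (mod 7); (3|7)=-1, (1|7)=+1; sign (−1)^0·-1^-2·+1^-1 = +1.
(a,b)_5: α=3, u≡1; β=2, v≡2 (mod 5); (1|5)=+1, (2|5)=-1; sign (−1)^0·+1^2·-1^3 = -1.
(a,b)_∞: sgn(805)=+, sgn(23)=+, so +1.
(805, 23 / ℚ) ramifies at {5, 23}: a division algebra.

[5, 23]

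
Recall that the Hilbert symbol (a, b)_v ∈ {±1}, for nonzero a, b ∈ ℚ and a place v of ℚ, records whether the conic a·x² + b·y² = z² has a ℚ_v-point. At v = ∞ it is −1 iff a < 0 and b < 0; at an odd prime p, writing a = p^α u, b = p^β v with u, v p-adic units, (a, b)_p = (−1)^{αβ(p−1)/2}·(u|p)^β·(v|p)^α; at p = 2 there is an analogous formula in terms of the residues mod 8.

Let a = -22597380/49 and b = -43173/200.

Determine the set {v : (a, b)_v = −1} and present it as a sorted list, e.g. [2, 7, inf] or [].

[2, inf]

(a, b) ≡ (-69745, -1066) mod (ℚ^×)²; places V = {2, 3, 5, 7, 13, 29, 37, 41, ∞}.
(a,b)_5: α=1, u≡1; β=-2, v≡4 (mod 5); (1|5)=+1, (4|5)=+1; sign (−1)^0·+1^-2·+1^1 = +1.
(a,b)_2: α=2, β=-3; u≡7, v≡3 (mod 8); ε(u)ε(v)=1·1, αω(v)=2·1, βω(u)=-3·0; sum ≡ 1  ⇒  -1.
(a,b)_3: α=4, u≡2; β=4, v≡2 (mod 3); (2|3)=-1, (2|3)=-1; sign (−1)^0·-1^4·-1^4 = +1.
(a,b)_37: α=1, u≡17; β=0, v≡30 (mod 37); (17|37)=-1, (30|37)=+1; sign (−1)^0·-1^0·+1^1 = +1.
(a,b)_29: α=1, u≡15; β=0, v≡7 (mod 29); (15|29)=-1, (7|29)=+1; sign (−1)^0·-1^0·+1^1 = +1.
(a,b)_7: α=-2, u≡6; β=0, v≡6 (mod 7); (6|7)=-1, (6|7)=-1; sign (−1)^0·-1^0·-1^-2 = +1.
(a,b)_∞: sgn(-69745)=−, sgn(-1066)=−, so -1.
(a,b)_41: α=0, u≡2; β=1, v≡22 (mod 41); (2|41)=+1, (22|41)=-1; sign (−1)^0·+1^1·-1^0 = +1.
(a,b)_13: α=1, u≡10; β=1, v≡4 (mod 13); (10|13)=+1, (4|13)=+1; sign (−1)^0·+1^1·+1^1 = +1.
|Ram(-69745, -1066)| = 2, even; anisotropic at {2, ∞}.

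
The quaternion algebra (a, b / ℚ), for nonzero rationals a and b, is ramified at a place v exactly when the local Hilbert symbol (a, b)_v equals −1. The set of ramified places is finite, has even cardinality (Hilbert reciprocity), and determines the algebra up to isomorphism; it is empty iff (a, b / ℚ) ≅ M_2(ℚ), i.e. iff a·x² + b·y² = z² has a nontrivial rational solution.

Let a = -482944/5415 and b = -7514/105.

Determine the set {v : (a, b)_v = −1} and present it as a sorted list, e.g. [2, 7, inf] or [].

[5, inf]

(a, b) ≡ (-2310, -2730) mod (ℚ^×)²; places V = {2, 3, 5, 7, 11, 13, 17, 19, ∞}.
(a,b)_13: α=0, u≡12; β=1, v≡7 (mod 13); (12|13)=+1, (7|13)=-1; sign (−1)^0·+1^1·-1^0 = +1.
(a,b)_19: α=-2, u≡10; β=0, v≡1 (mod 19); (10|19)=-1, (1|19)=+1; sign (−1)^0·-1^0·+1^-2 = +1.
(a,b)_5: α=-1, u≡2; β=-1, v≡1 (mod 5); (2|5)=-1, (1|5)=+1; sign (−1)^0·-1^-1·+1^-1 = -1.
(a,b)_11: α=1, u≡10; β=0, v≡9 (mod 11); (10|11)=-1, (9|11)=+1; sign (−1)^0·-1^0·+1^1 = +1.
(a,b)_∞: sgn(-2310)=−, sgn(-2730)=−, so -1.
(a,b)_17: α=0, u≡1; β=2, v≡14 (mod 17); (1|17)=+1, (14|17)=-1; sign (−1)^0·+1^2·-1^0 = +1.
(a,b)_2: α=7, β=1; u≡5, v≡3 (mod 8); ε(u)ε(v)=0·1, αω(v)=7·1, βω(u)=1·1; sum ≡ 0  ⇒  +1.
(a,b)_3: α=-1, u≡1; β=-1, v≡2 (mod 3); (1|3)=+1, (2|3)=-1; sign (−1)^1·+1^-1·-1^-1 = +1.
(a,b)_7: α=3, u≡5; β=-1, v≡4 (mod 7); (5|7)=-1, (4|7)=+1; sign (−1)^1·-1^-1·+1^3 = +1.
(-2310, -2730 / ℚ) ramifies at {5, ∞}: a division algebra.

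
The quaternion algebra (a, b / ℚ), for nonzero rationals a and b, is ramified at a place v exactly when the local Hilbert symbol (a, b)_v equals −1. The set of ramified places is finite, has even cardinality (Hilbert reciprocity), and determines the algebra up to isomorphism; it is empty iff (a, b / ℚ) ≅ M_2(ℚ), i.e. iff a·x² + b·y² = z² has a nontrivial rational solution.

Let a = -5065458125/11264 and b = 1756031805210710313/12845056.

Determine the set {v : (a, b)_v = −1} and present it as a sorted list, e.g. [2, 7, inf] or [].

[7, 11, 17, 31]

Mod squares: a ≡ -527527, b ≡ 17. Check v ∈ {∞, 2, 3, 5, 7, 11, 13, 17, 31}.
v=∞: -527527 < 0 and 17 > 0  ⇒  (a,b)_∞ = +1.
v=2: v_2(a)=-10, v_2(b)=-18; units ≡ 1, 1 (mod 8); ε·ε+αω+βω = 0·0+-10·0+-18·0 ≡ 0  ⇒  (a,b)_2 = +1.
v=13: a=13^3·(≡7), b=13^8·(≡3) mod 13; (7|13)=-1, (3|13)=+1; (−1)^{3·8·6}·(-1)^8·(+1)^3 = +1.
v=17: a=17^1·(≡14), b=17^1·(≡2) mod 17; (14|17)=-1, (2|17)=+1; (−1)^{1·1·8}·(-1)^1·(+1)^1 = -1.
v=5: a=5^4·(≡3), b=5^0·(≡3) mod 5; (3|5)=-1, (3|5)=-1; (−1)^{4·0·2}·(-1)^0·(-1)^4 = +1.
v=11: a=11^-1·(≡9), b=11^4·(≡8) mod 11; (9|11)=+1, (8|11)=-1; (−1)^{-1·4·5}·(+1)^4·(-1)^-1 = -1.
v=3: a=3^0·(≡2), b=3^2·(≡2) mod 3; (2|3)=-1, (2|3)=-1; (−1)^{0·2·1}·(-1)^2·(-1)^0 = +1.
v=7: a=7^1·(≡4), b=7^-2·(≡6) mod 7; (4|7)=+1, (6|7)=-1; (−1)^{1·-2·3}·(+1)^-2·(-1)^1 = -1.
v=31: a=31^1·(≡5), b=31^2·(≡3) mod 31; (5|31)=+1, (3|31)=-1; (−1)^{1·2·15}·(+1)^2·(-1)^1 = -1.
(-527527, 17 / ℚ) ramifies at {7, 11, 17, 31}: a division algebra.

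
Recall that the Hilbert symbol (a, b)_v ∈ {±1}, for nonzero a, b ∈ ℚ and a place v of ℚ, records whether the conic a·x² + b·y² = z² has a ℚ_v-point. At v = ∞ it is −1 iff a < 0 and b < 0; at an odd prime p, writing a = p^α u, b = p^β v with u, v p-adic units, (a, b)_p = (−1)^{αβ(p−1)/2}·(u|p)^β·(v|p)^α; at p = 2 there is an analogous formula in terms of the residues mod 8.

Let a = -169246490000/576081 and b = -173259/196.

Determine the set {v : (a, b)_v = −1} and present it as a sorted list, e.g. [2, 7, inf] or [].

(a, b) ≡ (-7049, -2139) mod (ℚ^×)²; places V = {2, 3, 5, 7, 11, 19, 23, 31, 53, ∞}.
(a,b)_2: α=4, β=-2; u≡7, v≡5 (mod 8); ε(u)ε(v)=1·0, αω(v)=4·1, βω(u)=-2·0; sum ≡ 0  ⇒  +1.
(a,b)_7: α=5, u≡2; β=-2, v≡3 (mod 7); (2|7)=+1, (3|7)=-1; sign (−1)^0·+1^-2·-1^5 = -1.
(a,b)_19: α=1, u≡17; β=0, v≡13 (mod 19); (17|19)=+1, (13|19)=-1; sign (−1)^0·+1^0·-1^1 = -1.
(a,b)_31: α=0, u≡25; β=1, v≡27 (mod 31); (25|31)=+1, (27|31)=-1; sign (−1)^0·+1^1·-1^0 = +1.
(a,b)_11: α=-2, u≡8; β=0, v≡10 (mod 11); (8|11)=-1, (10|11)=-1; sign (−1)^0·-1^0·-1^-2 = +1.
(a,b)_3: α=-2, u≡1; β=5, v≡1 (mod 3); (1|3)=+1, (1|3)=+1; sign (−1)^0·+1^5·+1^-2 = +1.
(a,b)_53: α=1, u≡41; β=0, v≡20 (mod 53); (41|53)=-1, (20|53)=-1; sign (−1)^0·-1^0·-1^1 = -1.
(a,b)_5: α=4, u≡1; β=0, v≡1 (mod 5); (1|5)=+1, (1|5)=+1; sign (−1)^0·+1^0·+1^4 = +1.
(a,b)_23: α=-2, u≡13; β=1, v≡22 (mod 23); (13|23)=+1, (22|23)=-1; sign (−1)^0·+1^1·-1^-2 = +1.
(a,b)_∞: sgn(-7049)=−, sgn(-2139)=−, so -1.
(-7049, -2139 / ℚ) ramifies at {7, 19, 53, ∞}: a division algebra.

[7, 19, 53, inf]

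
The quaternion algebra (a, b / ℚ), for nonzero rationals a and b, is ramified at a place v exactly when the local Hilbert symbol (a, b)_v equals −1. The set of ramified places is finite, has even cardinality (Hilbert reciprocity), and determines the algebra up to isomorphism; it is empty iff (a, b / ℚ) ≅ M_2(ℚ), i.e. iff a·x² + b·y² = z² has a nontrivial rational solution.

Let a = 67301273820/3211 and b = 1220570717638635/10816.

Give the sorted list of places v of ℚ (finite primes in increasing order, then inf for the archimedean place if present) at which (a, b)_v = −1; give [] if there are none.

[3, 5, 17, 19, 23, 29]

(a, b) ≡ (2091045, 64515) mod (ℚ^×)²; places V = {2, 3, 5, 11, 13, 17, 19, 23, 29, 31, ∞}.
(a,b)_29: α=1, u≡15; β=2, v≡8 (mod 29); (15|29)=-1, (8|29)=-1; sign (−1)^0·-1^2·-1^1 = -1.
(a,b)_17: α=2, u≡12; β=3, v≡1 (mod 17); (12|17)=-1, (1|17)=+1; sign (−1)^0·-1^3·+1^2 = -1.
(a,b)_19: α=-1, u≡16; β=0, v≡15 (mod 19); (16|19)=+1, (15|19)=-1; sign (−1)^0·+1^0·-1^-1 = -1.
(a,b)_23: α=3, u≡7; β=1, v≡11 (mod 23); (7|23)=-1, (11|23)=-1; sign (−1)^1·-1^1·-1^3 = -1.
(a,b)_2: α=2, β=-6; u≡5, v≡3 (mod 8); ε(u)ε(v)=0·1, αω(v)=2·1, βω(u)=-6·1; sum ≡ 0  ⇒  +1.
(a,b)_3: α=1, u≡1; β=5, v≡1 (mod 3); (1|3)=+1, (1|3)=+1; sign (−1)^1·+1^5·+1^1 = -1.
(a,b)_11: α=1, u≡5; β=1, v≡6 (mod 11); (5|11)=+1, (6|11)=-1; sign (−1)^1·+1^1·-1^1 = +1.
(a,b)_5: α=1, u≡4; β=1, v≡2 (mod 5); (4|5)=+1, (2|5)=-1; sign (−1)^0·+1^1·-1^1 = -1.
(a,b)_31: α=0, u≡5; β=2, v≡20 (mod 31); (5|31)=+1, (20|31)=+1; sign (−1)^0·+1^2·+1^0 = +1.
(a,b)_∞: sgn(2091045)=+, sgn(64515)=+, so +1.
(a,b)_13: α=-2, u≡11; β=-2, v≡1 (mod 13); (11|13)=-1, (1|13)=+1; sign (−1)^0·-1^-2·+1^-2 = +1.
|Ram(2091045, 64515)| = 6, even; anisotropic at {3, 5, 17, 19, 23, 29}.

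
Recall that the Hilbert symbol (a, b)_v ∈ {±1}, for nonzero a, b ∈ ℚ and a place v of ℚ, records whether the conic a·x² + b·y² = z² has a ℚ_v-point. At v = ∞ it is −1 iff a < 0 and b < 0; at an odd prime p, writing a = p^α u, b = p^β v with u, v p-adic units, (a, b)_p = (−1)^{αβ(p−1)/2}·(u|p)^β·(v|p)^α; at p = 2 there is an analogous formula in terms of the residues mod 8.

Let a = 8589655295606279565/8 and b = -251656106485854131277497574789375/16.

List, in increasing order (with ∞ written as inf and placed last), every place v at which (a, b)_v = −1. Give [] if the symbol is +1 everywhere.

[5, 17]

Mod squares: a ≡ 35530, b ≡ -814407. Check v ∈ {∞, 2, 3, 5, 11, 17, 19, 23, 29, 37}.
v=37: a=37^2·(≡1), b=37^3·(≡11) mod 37; (1|37)=+1, (11|37)=+1; (−1)^{2·3·18}·(+1)^3·(+1)^2 = +1.
v=19: a=19^1·(≡8), b=19^2·(≡7) mod 19; (8|19)=-1, (7|19)=+1; (−1)^{1·2·9}·(-1)^2·(+1)^1 = +1.
v=3: a=3^8·(≡1), b=3^13·(≡1) mod 3; (1|3)=+1, (1|3)=+1; (−1)^{8·13·1}·(+1)^13·(+1)^8 = +1.
v=11: a=11^3·(≡10), b=11^5·(≡4) mod 11; (10|11)=-1, (4|11)=+1; (−1)^{3·5·5}·(-1)^5·(+1)^3 = +1.
v=29: a=29^2·(≡28), b=29^3·(≡11) mod 29; (28|29)=+1, (11|29)=-1; (−1)^{2·3·14}·(+1)^3·(-1)^2 = +1.
v=∞: 35530 > 0 and -814407 < 0  ⇒  (a,b)_∞ = +1.
v=5: a=5^1·(≡1), b=5^4·(≡2) mod 5; (1|5)=+1, (2|5)=-1; (−1)^{1·4·2}·(+1)^4·(-1)^1 = -1.
v=17: a=17^1·(≡1), b=17^2·(≡11) mod 17; (1|17)=+1, (11|17)=-1; (−1)^{1·2·8}·(+1)^2·(-1)^1 = -1.
v=23: a=23^2·(≡16), b=23^3·(≡10) mod 23; (16|23)=+1, (10|23)=-1; (−1)^{2·3·11}·(+1)^3·(-1)^2 = +1.
v=2: v_2(a)=-3, v_2(b)=-4; units ≡ 5, 1 (mod 8); ε·ε+αω+βω = 0·0+-3·0+-4·1 ≡ 0  ⇒  (a,b)_2 = +1.
(35530, -814407 / ℚ) ramifies at {5, 17}: a division algebra.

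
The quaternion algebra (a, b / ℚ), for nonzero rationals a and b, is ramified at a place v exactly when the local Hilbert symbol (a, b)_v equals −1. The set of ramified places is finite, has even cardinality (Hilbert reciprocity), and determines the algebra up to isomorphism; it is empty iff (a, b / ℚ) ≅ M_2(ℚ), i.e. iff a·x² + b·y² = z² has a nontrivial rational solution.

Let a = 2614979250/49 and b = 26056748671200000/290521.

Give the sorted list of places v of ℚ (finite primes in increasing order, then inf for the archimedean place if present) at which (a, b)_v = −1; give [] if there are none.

[2, 13]

(a, b) ≡ (130, 195) mod (ℚ^×)²; places V = {2, 3, 5, 7, 11, 13, 19, 23, ∞}.
(a,b)_23: α=2, u≡7; β=0, v≡7 (mod 23); (7|23)=-1, (7|23)=-1; sign (−1)^0·-1^0·-1^2 = +1.
(a,b)_13: α=3, u≡10; β=5, v≡2 (mod 13); (10|13)=+1, (2|13)=-1; sign (−1)^0·+1^5·-1^3 = -1.
(a,b)_19: α=0, u≡17; β=2, v≡16 (mod 19); (17|19)=+1, (16|19)=+1; sign (−1)^0·+1^2·+1^0 = +1.
(a,b)_∞: sgn(130)=+, sgn(195)=+, so +1.
(a,b)_2: α=1, β=8; u≡1, v≡3 (mod 8); ε(u)ε(v)=0·1, αω(v)=1·1, βω(u)=8·0; sum ≡ 1  ⇒  -1.
(a,b)_7: α=-2, u≡2; β=-4, v≡6 (mod 7); (2|7)=+1, (6|7)=-1; sign (−1)^0·+1^-4·-1^-2 = +1.
(a,b)_5: α=3, u≡1; β=5, v≡4 (mod 5); (1|5)=+1, (4|5)=+1; sign (−1)^0·+1^5·+1^3 = +1.
(a,b)_11: α=0, u≡3; β=-2, v≡2 (mod 11); (3|11)=+1, (2|11)=-1; sign (−1)^0·+1^-2·-1^0 = +1.
(a,b)_3: α=2, u≡1; β=5, v≡2 (mod 3); (1|3)=+1, (2|3)=-1; sign (−1)^0·+1^5·-1^2 = +1.
Ram(130, 195) = {2, 13}; no ℚ_2-point on the conic.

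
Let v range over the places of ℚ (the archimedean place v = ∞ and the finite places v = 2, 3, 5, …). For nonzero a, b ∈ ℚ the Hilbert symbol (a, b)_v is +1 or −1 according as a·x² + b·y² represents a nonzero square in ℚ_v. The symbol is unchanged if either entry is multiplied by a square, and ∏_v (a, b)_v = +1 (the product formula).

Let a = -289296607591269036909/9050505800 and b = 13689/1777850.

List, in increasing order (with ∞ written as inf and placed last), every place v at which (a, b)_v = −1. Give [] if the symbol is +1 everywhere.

(a, b) ≡ (-1258, 74) mod (ℚ^×)²; places V = {2, 3, 5, 7, 13, 17, 29, 31, 37, ∞}.
(a,b)_2: α=-3, β=-1; u≡3, v≡5 (mod 8); ε(u)ε(v)=1·0, αω(v)=-3·1, βω(u)=-1·1; sum ≡ 0  ⇒  +1.
(a,b)_17: α=5, u≡5; β=0, v≡3 (mod 17); (5|17)=-1, (3|17)=-1; sign (−1)^0·-1^0·-1^5 = -1.
(a,b)_5: α=-2, u≡3; β=-2, v≡1 (mod 5); (3|5)=-1, (1|5)=+1; sign (−1)^0·-1^-2·+1^-2 = +1.
(a,b)_13: α=0, u≡10; β=2, v≡9 (mod 13); (10|13)=+1, (9|13)=+1; sign (−1)^0·+1^2·+1^0 = +1.
(a,b)_∞: sgn(-1258)=−, sgn(74)=+, so +1.
(a,b)_7: α=-2, u≡2; β=0, v≡1 (mod 7); (2|7)=+1, (1|7)=+1; sign (−1)^0·+1^0·+1^-2 = +1.
(a,b)_3: α=14, u≡2; β=4, v≡2 (mod 3); (2|3)=-1, (2|3)=-1; sign (−1)^0·-1^4·-1^14 = +1.
(a,b)_29: α=2, u≡18; β=0, v≡6 (mod 29); (18|29)=-1, (6|29)=+1; sign (−1)^0·-1^0·+1^2 = +1.
(a,b)_31: α=-4, u≡12; β=-2, v≡23 (mod 31); (12|31)=-1, (23|31)=-1; sign (−1)^0·-1^-2·-1^-4 = +1.
(a,b)_37: α=3, u≡21; β=-1, v≡20 (mod 37); (21|37)=+1, (20|37)=-1; sign (−1)^0·+1^-1·-1^3 = -1.
(-1258, 74 / ℚ) ramifies at {17, 37}: a division algebra.

[17, 37]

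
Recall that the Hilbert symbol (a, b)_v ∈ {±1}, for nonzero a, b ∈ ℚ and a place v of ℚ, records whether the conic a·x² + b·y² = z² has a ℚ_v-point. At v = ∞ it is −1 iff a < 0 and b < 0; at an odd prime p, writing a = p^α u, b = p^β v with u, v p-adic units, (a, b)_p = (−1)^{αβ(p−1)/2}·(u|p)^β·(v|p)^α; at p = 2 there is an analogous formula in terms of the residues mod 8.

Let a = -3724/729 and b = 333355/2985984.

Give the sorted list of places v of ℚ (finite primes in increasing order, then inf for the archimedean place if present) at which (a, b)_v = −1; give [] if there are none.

(a, b) ≡ (-19, 2755) mod (ℚ^×)²; places V = {2, 3, 5, 7, 11, 19, 29, ∞}.
(a,b)_5: α=0, u≡4; β=1, v≡4 (mod 5); (4|5)=+1, (4|5)=+1; sign (−1)^0·+1^1·+1^0 = +1.
(a,b)_∞: sgn(-19)=−, sgn(2755)=+, so +1.
(a,b)_29: α=0, u≡26; β=1, v≡18 (mod 29); (26|29)=-1, (18|29)=-1; sign (−1)^0·-1^1·-1^0 = -1.
(a,b)_7: α=2, u≡1; β=0, v≡1 (mod 7); (1|7)=+1, (1|7)=+1; sign (−1)^0·+1^0·+1^2 = +1.
(a,b)_2: α=2, β=-12; u≡5, v≡3 (mod 8); ε(u)ε(v)=0·1, αω(v)=2·1, βω(u)=-12·1; sum ≡ 0  ⇒  +1.
(a,b)_19: α=1, u≡10; β=1, v≡8 (mod 19); (10|19)=-1, (8|19)=-1; sign (−1)^1·-1^1·-1^1 = -1.
(a,b)_3: α=-6, u≡2; β=-6, v≡1 (mod 3); (2|3)=-1, (1|3)=+1; sign (−1)^0·-1^-6·+1^-6 = +1.
(a,b)_11: α=0, u≡9; β=2, v≡5 (mod 11); (9|11)=+1, (5|11)=+1; sign (−1)^0·+1^2·+1^0 = +1.
|Ram(-19, 2755)| = 2, even; anisotropic at {19, 29}.

[19, 29]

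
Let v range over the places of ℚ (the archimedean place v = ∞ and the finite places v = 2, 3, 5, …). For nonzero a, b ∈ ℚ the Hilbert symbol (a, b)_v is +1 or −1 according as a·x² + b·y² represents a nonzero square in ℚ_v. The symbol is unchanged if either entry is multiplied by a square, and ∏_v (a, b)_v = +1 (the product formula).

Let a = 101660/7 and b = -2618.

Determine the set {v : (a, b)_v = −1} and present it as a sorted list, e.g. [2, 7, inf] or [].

(a, b) ≡ (177905, -2618) mod (ℚ^×)²; places V = {2, 5, 7, 11, 13, 17, 23, ∞}.
(a,b)_2: α=2, β=1; u≡1, v≡3 (mod 8); ε(u)ε(v)=0·1, αω(v)=2·1, βω(u)=1·0; sum ≡ 0  ⇒  +1.
(a,b)_23: α=1, u≡17; β=0, v≡4 (mod 23); (17|23)=-1, (4|23)=+1; sign (−1)^0·-1^0·+1^1 = +1.
(a,b)_17: α=1, u≡14; β=1, v≡16 (mod 17); (14|17)=-1, (16|17)=+1; sign (−1)^0·-1^1·+1^1 = -1.
(a,b)_11: α=0, u≡6; β=1, v≡4 (mod 11); (6|11)=-1, (4|11)=+1; sign (−1)^0·-1^1·+1^0 = -1.
(a,b)_5: α=1, u≡1; β=0, v≡2 (mod 5); (1|5)=+1, (2|5)=-1; sign (−1)^0·+1^0·-1^1 = -1.
(a,b)_7: α=-1, u≡6; β=1, v≡4 (mod 7); (6|7)=-1, (4|7)=+1; sign (−1)^1·-1^1·+1^-1 = +1.
(a,b)_13: α=1, u≡1; β=0, v≡8 (mod 13); (1|13)=+1, (8|13)=-1; sign (−1)^0·+1^0·-1^1 = -1.
(a,b)_∞: sgn(177905)=+, sgn(-2618)=−, so +1.
(177905, -2618 / ℚ) ramifies at {5, 11, 13, 17}: a division algebra.

[5, 11, 13, 17]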